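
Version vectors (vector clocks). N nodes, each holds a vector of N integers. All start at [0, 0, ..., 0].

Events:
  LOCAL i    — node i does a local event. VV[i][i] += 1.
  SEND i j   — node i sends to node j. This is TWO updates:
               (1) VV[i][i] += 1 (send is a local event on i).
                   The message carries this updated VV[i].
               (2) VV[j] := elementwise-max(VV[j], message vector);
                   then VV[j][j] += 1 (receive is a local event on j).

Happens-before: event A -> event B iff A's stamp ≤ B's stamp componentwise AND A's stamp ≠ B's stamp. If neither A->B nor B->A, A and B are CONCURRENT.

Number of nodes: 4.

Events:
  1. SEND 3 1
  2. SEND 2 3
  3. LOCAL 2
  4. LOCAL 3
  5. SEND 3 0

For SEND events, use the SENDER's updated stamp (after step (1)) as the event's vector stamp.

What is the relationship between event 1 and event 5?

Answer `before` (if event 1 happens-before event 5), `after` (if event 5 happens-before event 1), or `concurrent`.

Answer: before

Derivation:
Initial: VV[0]=[0, 0, 0, 0]
Initial: VV[1]=[0, 0, 0, 0]
Initial: VV[2]=[0, 0, 0, 0]
Initial: VV[3]=[0, 0, 0, 0]
Event 1: SEND 3->1: VV[3][3]++ -> VV[3]=[0, 0, 0, 1], msg_vec=[0, 0, 0, 1]; VV[1]=max(VV[1],msg_vec) then VV[1][1]++ -> VV[1]=[0, 1, 0, 1]
Event 2: SEND 2->3: VV[2][2]++ -> VV[2]=[0, 0, 1, 0], msg_vec=[0, 0, 1, 0]; VV[3]=max(VV[3],msg_vec) then VV[3][3]++ -> VV[3]=[0, 0, 1, 2]
Event 3: LOCAL 2: VV[2][2]++ -> VV[2]=[0, 0, 2, 0]
Event 4: LOCAL 3: VV[3][3]++ -> VV[3]=[0, 0, 1, 3]
Event 5: SEND 3->0: VV[3][3]++ -> VV[3]=[0, 0, 1, 4], msg_vec=[0, 0, 1, 4]; VV[0]=max(VV[0],msg_vec) then VV[0][0]++ -> VV[0]=[1, 0, 1, 4]
Event 1 stamp: [0, 0, 0, 1]
Event 5 stamp: [0, 0, 1, 4]
[0, 0, 0, 1] <= [0, 0, 1, 4]? True
[0, 0, 1, 4] <= [0, 0, 0, 1]? False
Relation: before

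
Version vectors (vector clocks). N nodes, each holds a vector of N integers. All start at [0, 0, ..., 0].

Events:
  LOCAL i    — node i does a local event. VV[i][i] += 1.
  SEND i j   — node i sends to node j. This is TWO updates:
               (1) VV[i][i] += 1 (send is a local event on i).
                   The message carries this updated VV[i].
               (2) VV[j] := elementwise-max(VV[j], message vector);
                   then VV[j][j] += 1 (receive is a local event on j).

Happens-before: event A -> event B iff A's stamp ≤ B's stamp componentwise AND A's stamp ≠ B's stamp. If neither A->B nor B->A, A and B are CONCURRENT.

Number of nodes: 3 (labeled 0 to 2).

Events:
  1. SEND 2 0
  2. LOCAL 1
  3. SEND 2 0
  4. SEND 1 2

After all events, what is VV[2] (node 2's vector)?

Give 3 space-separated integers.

Initial: VV[0]=[0, 0, 0]
Initial: VV[1]=[0, 0, 0]
Initial: VV[2]=[0, 0, 0]
Event 1: SEND 2->0: VV[2][2]++ -> VV[2]=[0, 0, 1], msg_vec=[0, 0, 1]; VV[0]=max(VV[0],msg_vec) then VV[0][0]++ -> VV[0]=[1, 0, 1]
Event 2: LOCAL 1: VV[1][1]++ -> VV[1]=[0, 1, 0]
Event 3: SEND 2->0: VV[2][2]++ -> VV[2]=[0, 0, 2], msg_vec=[0, 0, 2]; VV[0]=max(VV[0],msg_vec) then VV[0][0]++ -> VV[0]=[2, 0, 2]
Event 4: SEND 1->2: VV[1][1]++ -> VV[1]=[0, 2, 0], msg_vec=[0, 2, 0]; VV[2]=max(VV[2],msg_vec) then VV[2][2]++ -> VV[2]=[0, 2, 3]
Final vectors: VV[0]=[2, 0, 2]; VV[1]=[0, 2, 0]; VV[2]=[0, 2, 3]

Answer: 0 2 3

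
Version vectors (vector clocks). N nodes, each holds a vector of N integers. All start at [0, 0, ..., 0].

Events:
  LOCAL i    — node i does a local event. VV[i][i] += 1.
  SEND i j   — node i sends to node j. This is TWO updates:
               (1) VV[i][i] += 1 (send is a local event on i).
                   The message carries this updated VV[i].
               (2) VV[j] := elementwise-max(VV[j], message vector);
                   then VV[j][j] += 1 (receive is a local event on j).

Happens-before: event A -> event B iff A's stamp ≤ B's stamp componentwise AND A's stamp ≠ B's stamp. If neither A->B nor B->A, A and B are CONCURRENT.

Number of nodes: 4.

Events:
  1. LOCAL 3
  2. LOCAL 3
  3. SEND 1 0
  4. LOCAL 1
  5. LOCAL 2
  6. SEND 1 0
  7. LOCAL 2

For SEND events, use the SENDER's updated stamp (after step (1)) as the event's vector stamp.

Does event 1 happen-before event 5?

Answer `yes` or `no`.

Initial: VV[0]=[0, 0, 0, 0]
Initial: VV[1]=[0, 0, 0, 0]
Initial: VV[2]=[0, 0, 0, 0]
Initial: VV[3]=[0, 0, 0, 0]
Event 1: LOCAL 3: VV[3][3]++ -> VV[3]=[0, 0, 0, 1]
Event 2: LOCAL 3: VV[3][3]++ -> VV[3]=[0, 0, 0, 2]
Event 3: SEND 1->0: VV[1][1]++ -> VV[1]=[0, 1, 0, 0], msg_vec=[0, 1, 0, 0]; VV[0]=max(VV[0],msg_vec) then VV[0][0]++ -> VV[0]=[1, 1, 0, 0]
Event 4: LOCAL 1: VV[1][1]++ -> VV[1]=[0, 2, 0, 0]
Event 5: LOCAL 2: VV[2][2]++ -> VV[2]=[0, 0, 1, 0]
Event 6: SEND 1->0: VV[1][1]++ -> VV[1]=[0, 3, 0, 0], msg_vec=[0, 3, 0, 0]; VV[0]=max(VV[0],msg_vec) then VV[0][0]++ -> VV[0]=[2, 3, 0, 0]
Event 7: LOCAL 2: VV[2][2]++ -> VV[2]=[0, 0, 2, 0]
Event 1 stamp: [0, 0, 0, 1]
Event 5 stamp: [0, 0, 1, 0]
[0, 0, 0, 1] <= [0, 0, 1, 0]? False. Equal? False. Happens-before: False

Answer: no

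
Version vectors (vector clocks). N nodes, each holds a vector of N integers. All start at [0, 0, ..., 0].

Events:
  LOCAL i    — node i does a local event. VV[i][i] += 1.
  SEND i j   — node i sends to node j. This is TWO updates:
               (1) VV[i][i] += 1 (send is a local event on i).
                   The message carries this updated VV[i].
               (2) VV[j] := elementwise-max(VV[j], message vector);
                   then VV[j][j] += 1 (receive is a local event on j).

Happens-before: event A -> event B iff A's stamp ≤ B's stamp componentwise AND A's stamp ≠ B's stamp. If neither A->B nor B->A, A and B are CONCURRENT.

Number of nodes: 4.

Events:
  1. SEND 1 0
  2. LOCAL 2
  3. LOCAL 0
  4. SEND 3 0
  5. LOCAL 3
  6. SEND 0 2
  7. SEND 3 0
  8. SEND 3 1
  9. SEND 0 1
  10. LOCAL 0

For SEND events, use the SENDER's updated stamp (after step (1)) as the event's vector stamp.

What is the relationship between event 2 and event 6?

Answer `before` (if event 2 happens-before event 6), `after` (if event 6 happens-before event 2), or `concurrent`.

Initial: VV[0]=[0, 0, 0, 0]
Initial: VV[1]=[0, 0, 0, 0]
Initial: VV[2]=[0, 0, 0, 0]
Initial: VV[3]=[0, 0, 0, 0]
Event 1: SEND 1->0: VV[1][1]++ -> VV[1]=[0, 1, 0, 0], msg_vec=[0, 1, 0, 0]; VV[0]=max(VV[0],msg_vec) then VV[0][0]++ -> VV[0]=[1, 1, 0, 0]
Event 2: LOCAL 2: VV[2][2]++ -> VV[2]=[0, 0, 1, 0]
Event 3: LOCAL 0: VV[0][0]++ -> VV[0]=[2, 1, 0, 0]
Event 4: SEND 3->0: VV[3][3]++ -> VV[3]=[0, 0, 0, 1], msg_vec=[0, 0, 0, 1]; VV[0]=max(VV[0],msg_vec) then VV[0][0]++ -> VV[0]=[3, 1, 0, 1]
Event 5: LOCAL 3: VV[3][3]++ -> VV[3]=[0, 0, 0, 2]
Event 6: SEND 0->2: VV[0][0]++ -> VV[0]=[4, 1, 0, 1], msg_vec=[4, 1, 0, 1]; VV[2]=max(VV[2],msg_vec) then VV[2][2]++ -> VV[2]=[4, 1, 2, 1]
Event 7: SEND 3->0: VV[3][3]++ -> VV[3]=[0, 0, 0, 3], msg_vec=[0, 0, 0, 3]; VV[0]=max(VV[0],msg_vec) then VV[0][0]++ -> VV[0]=[5, 1, 0, 3]
Event 8: SEND 3->1: VV[3][3]++ -> VV[3]=[0, 0, 0, 4], msg_vec=[0, 0, 0, 4]; VV[1]=max(VV[1],msg_vec) then VV[1][1]++ -> VV[1]=[0, 2, 0, 4]
Event 9: SEND 0->1: VV[0][0]++ -> VV[0]=[6, 1, 0, 3], msg_vec=[6, 1, 0, 3]; VV[1]=max(VV[1],msg_vec) then VV[1][1]++ -> VV[1]=[6, 3, 0, 4]
Event 10: LOCAL 0: VV[0][0]++ -> VV[0]=[7, 1, 0, 3]
Event 2 stamp: [0, 0, 1, 0]
Event 6 stamp: [4, 1, 0, 1]
[0, 0, 1, 0] <= [4, 1, 0, 1]? False
[4, 1, 0, 1] <= [0, 0, 1, 0]? False
Relation: concurrent

Answer: concurrent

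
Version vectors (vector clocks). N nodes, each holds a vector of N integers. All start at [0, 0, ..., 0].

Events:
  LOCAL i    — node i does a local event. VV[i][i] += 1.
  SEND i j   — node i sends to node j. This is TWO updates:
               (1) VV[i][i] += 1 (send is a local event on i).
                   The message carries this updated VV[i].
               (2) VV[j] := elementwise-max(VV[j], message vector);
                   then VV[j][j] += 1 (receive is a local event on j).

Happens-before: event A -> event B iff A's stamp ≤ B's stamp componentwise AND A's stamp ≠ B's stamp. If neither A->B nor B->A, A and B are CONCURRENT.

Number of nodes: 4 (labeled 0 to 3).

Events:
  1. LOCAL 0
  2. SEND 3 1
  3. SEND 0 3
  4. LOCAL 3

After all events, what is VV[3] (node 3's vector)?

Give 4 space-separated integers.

Answer: 2 0 0 3

Derivation:
Initial: VV[0]=[0, 0, 0, 0]
Initial: VV[1]=[0, 0, 0, 0]
Initial: VV[2]=[0, 0, 0, 0]
Initial: VV[3]=[0, 0, 0, 0]
Event 1: LOCAL 0: VV[0][0]++ -> VV[0]=[1, 0, 0, 0]
Event 2: SEND 3->1: VV[3][3]++ -> VV[3]=[0, 0, 0, 1], msg_vec=[0, 0, 0, 1]; VV[1]=max(VV[1],msg_vec) then VV[1][1]++ -> VV[1]=[0, 1, 0, 1]
Event 3: SEND 0->3: VV[0][0]++ -> VV[0]=[2, 0, 0, 0], msg_vec=[2, 0, 0, 0]; VV[3]=max(VV[3],msg_vec) then VV[3][3]++ -> VV[3]=[2, 0, 0, 2]
Event 4: LOCAL 3: VV[3][3]++ -> VV[3]=[2, 0, 0, 3]
Final vectors: VV[0]=[2, 0, 0, 0]; VV[1]=[0, 1, 0, 1]; VV[2]=[0, 0, 0, 0]; VV[3]=[2, 0, 0, 3]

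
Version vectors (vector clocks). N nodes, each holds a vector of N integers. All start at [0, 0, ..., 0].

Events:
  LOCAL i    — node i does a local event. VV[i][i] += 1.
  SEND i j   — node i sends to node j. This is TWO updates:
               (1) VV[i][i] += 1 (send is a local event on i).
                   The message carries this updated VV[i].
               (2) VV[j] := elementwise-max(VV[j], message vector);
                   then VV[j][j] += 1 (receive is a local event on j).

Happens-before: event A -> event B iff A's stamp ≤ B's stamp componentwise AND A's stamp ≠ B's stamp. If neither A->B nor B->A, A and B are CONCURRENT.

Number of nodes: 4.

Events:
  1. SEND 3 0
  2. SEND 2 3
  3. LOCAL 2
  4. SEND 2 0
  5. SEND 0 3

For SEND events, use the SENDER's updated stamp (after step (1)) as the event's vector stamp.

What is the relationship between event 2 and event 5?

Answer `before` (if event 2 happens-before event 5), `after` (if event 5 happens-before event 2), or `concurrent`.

Initial: VV[0]=[0, 0, 0, 0]
Initial: VV[1]=[0, 0, 0, 0]
Initial: VV[2]=[0, 0, 0, 0]
Initial: VV[3]=[0, 0, 0, 0]
Event 1: SEND 3->0: VV[3][3]++ -> VV[3]=[0, 0, 0, 1], msg_vec=[0, 0, 0, 1]; VV[0]=max(VV[0],msg_vec) then VV[0][0]++ -> VV[0]=[1, 0, 0, 1]
Event 2: SEND 2->3: VV[2][2]++ -> VV[2]=[0, 0, 1, 0], msg_vec=[0, 0, 1, 0]; VV[3]=max(VV[3],msg_vec) then VV[3][3]++ -> VV[3]=[0, 0, 1, 2]
Event 3: LOCAL 2: VV[2][2]++ -> VV[2]=[0, 0, 2, 0]
Event 4: SEND 2->0: VV[2][2]++ -> VV[2]=[0, 0, 3, 0], msg_vec=[0, 0, 3, 0]; VV[0]=max(VV[0],msg_vec) then VV[0][0]++ -> VV[0]=[2, 0, 3, 1]
Event 5: SEND 0->3: VV[0][0]++ -> VV[0]=[3, 0, 3, 1], msg_vec=[3, 0, 3, 1]; VV[3]=max(VV[3],msg_vec) then VV[3][3]++ -> VV[3]=[3, 0, 3, 3]
Event 2 stamp: [0, 0, 1, 0]
Event 5 stamp: [3, 0, 3, 1]
[0, 0, 1, 0] <= [3, 0, 3, 1]? True
[3, 0, 3, 1] <= [0, 0, 1, 0]? False
Relation: before

Answer: before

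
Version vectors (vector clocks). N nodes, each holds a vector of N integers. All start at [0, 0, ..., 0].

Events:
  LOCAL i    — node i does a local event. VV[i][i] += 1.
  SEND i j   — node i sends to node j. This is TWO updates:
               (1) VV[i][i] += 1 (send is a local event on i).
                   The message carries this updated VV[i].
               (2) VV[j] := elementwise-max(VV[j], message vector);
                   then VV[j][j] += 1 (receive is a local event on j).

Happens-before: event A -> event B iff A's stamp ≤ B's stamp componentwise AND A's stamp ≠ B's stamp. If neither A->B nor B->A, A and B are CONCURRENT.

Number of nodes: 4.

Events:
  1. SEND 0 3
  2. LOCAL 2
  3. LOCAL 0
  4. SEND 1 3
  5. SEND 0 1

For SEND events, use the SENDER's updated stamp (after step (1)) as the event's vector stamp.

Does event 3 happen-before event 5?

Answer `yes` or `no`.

Answer: yes

Derivation:
Initial: VV[0]=[0, 0, 0, 0]
Initial: VV[1]=[0, 0, 0, 0]
Initial: VV[2]=[0, 0, 0, 0]
Initial: VV[3]=[0, 0, 0, 0]
Event 1: SEND 0->3: VV[0][0]++ -> VV[0]=[1, 0, 0, 0], msg_vec=[1, 0, 0, 0]; VV[3]=max(VV[3],msg_vec) then VV[3][3]++ -> VV[3]=[1, 0, 0, 1]
Event 2: LOCAL 2: VV[2][2]++ -> VV[2]=[0, 0, 1, 0]
Event 3: LOCAL 0: VV[0][0]++ -> VV[0]=[2, 0, 0, 0]
Event 4: SEND 1->3: VV[1][1]++ -> VV[1]=[0, 1, 0, 0], msg_vec=[0, 1, 0, 0]; VV[3]=max(VV[3],msg_vec) then VV[3][3]++ -> VV[3]=[1, 1, 0, 2]
Event 5: SEND 0->1: VV[0][0]++ -> VV[0]=[3, 0, 0, 0], msg_vec=[3, 0, 0, 0]; VV[1]=max(VV[1],msg_vec) then VV[1][1]++ -> VV[1]=[3, 2, 0, 0]
Event 3 stamp: [2, 0, 0, 0]
Event 5 stamp: [3, 0, 0, 0]
[2, 0, 0, 0] <= [3, 0, 0, 0]? True. Equal? False. Happens-before: True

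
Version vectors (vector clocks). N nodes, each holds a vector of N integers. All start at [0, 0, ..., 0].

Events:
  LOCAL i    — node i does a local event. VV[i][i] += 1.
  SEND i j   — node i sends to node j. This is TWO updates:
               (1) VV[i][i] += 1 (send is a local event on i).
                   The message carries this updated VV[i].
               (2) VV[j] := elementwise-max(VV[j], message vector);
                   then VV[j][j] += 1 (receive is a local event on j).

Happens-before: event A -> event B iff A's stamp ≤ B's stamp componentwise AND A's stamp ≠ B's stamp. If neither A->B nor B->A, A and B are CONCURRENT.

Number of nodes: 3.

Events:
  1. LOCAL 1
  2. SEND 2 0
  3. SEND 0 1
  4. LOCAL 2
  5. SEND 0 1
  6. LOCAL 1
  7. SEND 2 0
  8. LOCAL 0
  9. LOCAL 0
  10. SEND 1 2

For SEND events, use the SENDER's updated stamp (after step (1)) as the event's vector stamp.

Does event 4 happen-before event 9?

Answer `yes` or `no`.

Answer: yes

Derivation:
Initial: VV[0]=[0, 0, 0]
Initial: VV[1]=[0, 0, 0]
Initial: VV[2]=[0, 0, 0]
Event 1: LOCAL 1: VV[1][1]++ -> VV[1]=[0, 1, 0]
Event 2: SEND 2->0: VV[2][2]++ -> VV[2]=[0, 0, 1], msg_vec=[0, 0, 1]; VV[0]=max(VV[0],msg_vec) then VV[0][0]++ -> VV[0]=[1, 0, 1]
Event 3: SEND 0->1: VV[0][0]++ -> VV[0]=[2, 0, 1], msg_vec=[2, 0, 1]; VV[1]=max(VV[1],msg_vec) then VV[1][1]++ -> VV[1]=[2, 2, 1]
Event 4: LOCAL 2: VV[2][2]++ -> VV[2]=[0, 0, 2]
Event 5: SEND 0->1: VV[0][0]++ -> VV[0]=[3, 0, 1], msg_vec=[3, 0, 1]; VV[1]=max(VV[1],msg_vec) then VV[1][1]++ -> VV[1]=[3, 3, 1]
Event 6: LOCAL 1: VV[1][1]++ -> VV[1]=[3, 4, 1]
Event 7: SEND 2->0: VV[2][2]++ -> VV[2]=[0, 0, 3], msg_vec=[0, 0, 3]; VV[0]=max(VV[0],msg_vec) then VV[0][0]++ -> VV[0]=[4, 0, 3]
Event 8: LOCAL 0: VV[0][0]++ -> VV[0]=[5, 0, 3]
Event 9: LOCAL 0: VV[0][0]++ -> VV[0]=[6, 0, 3]
Event 10: SEND 1->2: VV[1][1]++ -> VV[1]=[3, 5, 1], msg_vec=[3, 5, 1]; VV[2]=max(VV[2],msg_vec) then VV[2][2]++ -> VV[2]=[3, 5, 4]
Event 4 stamp: [0, 0, 2]
Event 9 stamp: [6, 0, 3]
[0, 0, 2] <= [6, 0, 3]? True. Equal? False. Happens-before: True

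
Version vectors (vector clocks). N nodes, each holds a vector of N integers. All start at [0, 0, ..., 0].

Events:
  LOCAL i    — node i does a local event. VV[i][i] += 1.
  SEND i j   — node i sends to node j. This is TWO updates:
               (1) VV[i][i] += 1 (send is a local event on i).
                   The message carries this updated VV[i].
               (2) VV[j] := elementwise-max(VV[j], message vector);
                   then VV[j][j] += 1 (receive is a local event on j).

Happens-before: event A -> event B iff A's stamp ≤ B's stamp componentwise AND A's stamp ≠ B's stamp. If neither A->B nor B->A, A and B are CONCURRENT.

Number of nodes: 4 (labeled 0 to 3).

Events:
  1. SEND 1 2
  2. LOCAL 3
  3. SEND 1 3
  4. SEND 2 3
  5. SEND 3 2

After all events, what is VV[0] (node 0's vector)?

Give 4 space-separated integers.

Initial: VV[0]=[0, 0, 0, 0]
Initial: VV[1]=[0, 0, 0, 0]
Initial: VV[2]=[0, 0, 0, 0]
Initial: VV[3]=[0, 0, 0, 0]
Event 1: SEND 1->2: VV[1][1]++ -> VV[1]=[0, 1, 0, 0], msg_vec=[0, 1, 0, 0]; VV[2]=max(VV[2],msg_vec) then VV[2][2]++ -> VV[2]=[0, 1, 1, 0]
Event 2: LOCAL 3: VV[3][3]++ -> VV[3]=[0, 0, 0, 1]
Event 3: SEND 1->3: VV[1][1]++ -> VV[1]=[0, 2, 0, 0], msg_vec=[0, 2, 0, 0]; VV[3]=max(VV[3],msg_vec) then VV[3][3]++ -> VV[3]=[0, 2, 0, 2]
Event 4: SEND 2->3: VV[2][2]++ -> VV[2]=[0, 1, 2, 0], msg_vec=[0, 1, 2, 0]; VV[3]=max(VV[3],msg_vec) then VV[3][3]++ -> VV[3]=[0, 2, 2, 3]
Event 5: SEND 3->2: VV[3][3]++ -> VV[3]=[0, 2, 2, 4], msg_vec=[0, 2, 2, 4]; VV[2]=max(VV[2],msg_vec) then VV[2][2]++ -> VV[2]=[0, 2, 3, 4]
Final vectors: VV[0]=[0, 0, 0, 0]; VV[1]=[0, 2, 0, 0]; VV[2]=[0, 2, 3, 4]; VV[3]=[0, 2, 2, 4]

Answer: 0 0 0 0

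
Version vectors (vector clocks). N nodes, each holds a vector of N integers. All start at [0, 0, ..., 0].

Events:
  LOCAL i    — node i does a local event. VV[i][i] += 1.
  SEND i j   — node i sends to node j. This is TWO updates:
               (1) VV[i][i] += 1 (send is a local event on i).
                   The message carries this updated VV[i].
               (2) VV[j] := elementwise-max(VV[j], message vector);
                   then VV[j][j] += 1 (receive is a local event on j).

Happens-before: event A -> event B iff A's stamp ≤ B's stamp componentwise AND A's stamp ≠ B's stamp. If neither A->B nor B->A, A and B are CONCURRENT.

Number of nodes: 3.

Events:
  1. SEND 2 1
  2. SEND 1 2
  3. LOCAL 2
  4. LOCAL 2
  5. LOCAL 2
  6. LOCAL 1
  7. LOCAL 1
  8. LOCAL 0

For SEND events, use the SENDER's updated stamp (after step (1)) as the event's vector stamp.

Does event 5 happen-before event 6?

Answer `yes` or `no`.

Answer: no

Derivation:
Initial: VV[0]=[0, 0, 0]
Initial: VV[1]=[0, 0, 0]
Initial: VV[2]=[0, 0, 0]
Event 1: SEND 2->1: VV[2][2]++ -> VV[2]=[0, 0, 1], msg_vec=[0, 0, 1]; VV[1]=max(VV[1],msg_vec) then VV[1][1]++ -> VV[1]=[0, 1, 1]
Event 2: SEND 1->2: VV[1][1]++ -> VV[1]=[0, 2, 1], msg_vec=[0, 2, 1]; VV[2]=max(VV[2],msg_vec) then VV[2][2]++ -> VV[2]=[0, 2, 2]
Event 3: LOCAL 2: VV[2][2]++ -> VV[2]=[0, 2, 3]
Event 4: LOCAL 2: VV[2][2]++ -> VV[2]=[0, 2, 4]
Event 5: LOCAL 2: VV[2][2]++ -> VV[2]=[0, 2, 5]
Event 6: LOCAL 1: VV[1][1]++ -> VV[1]=[0, 3, 1]
Event 7: LOCAL 1: VV[1][1]++ -> VV[1]=[0, 4, 1]
Event 8: LOCAL 0: VV[0][0]++ -> VV[0]=[1, 0, 0]
Event 5 stamp: [0, 2, 5]
Event 6 stamp: [0, 3, 1]
[0, 2, 5] <= [0, 3, 1]? False. Equal? False. Happens-before: False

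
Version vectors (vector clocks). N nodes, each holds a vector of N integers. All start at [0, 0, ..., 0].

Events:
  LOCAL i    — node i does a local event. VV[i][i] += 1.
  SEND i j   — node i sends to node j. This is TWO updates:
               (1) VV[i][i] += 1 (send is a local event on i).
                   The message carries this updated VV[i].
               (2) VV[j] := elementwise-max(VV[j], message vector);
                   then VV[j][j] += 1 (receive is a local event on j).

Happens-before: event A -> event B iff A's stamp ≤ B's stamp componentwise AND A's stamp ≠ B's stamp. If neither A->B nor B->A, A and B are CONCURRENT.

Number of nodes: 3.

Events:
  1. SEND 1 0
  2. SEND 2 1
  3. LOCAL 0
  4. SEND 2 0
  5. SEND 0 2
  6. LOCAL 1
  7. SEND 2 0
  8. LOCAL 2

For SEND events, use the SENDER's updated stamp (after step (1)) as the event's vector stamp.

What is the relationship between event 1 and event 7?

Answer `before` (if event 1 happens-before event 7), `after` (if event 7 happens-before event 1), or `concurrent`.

Initial: VV[0]=[0, 0, 0]
Initial: VV[1]=[0, 0, 0]
Initial: VV[2]=[0, 0, 0]
Event 1: SEND 1->0: VV[1][1]++ -> VV[1]=[0, 1, 0], msg_vec=[0, 1, 0]; VV[0]=max(VV[0],msg_vec) then VV[0][0]++ -> VV[0]=[1, 1, 0]
Event 2: SEND 2->1: VV[2][2]++ -> VV[2]=[0, 0, 1], msg_vec=[0, 0, 1]; VV[1]=max(VV[1],msg_vec) then VV[1][1]++ -> VV[1]=[0, 2, 1]
Event 3: LOCAL 0: VV[0][0]++ -> VV[0]=[2, 1, 0]
Event 4: SEND 2->0: VV[2][2]++ -> VV[2]=[0, 0, 2], msg_vec=[0, 0, 2]; VV[0]=max(VV[0],msg_vec) then VV[0][0]++ -> VV[0]=[3, 1, 2]
Event 5: SEND 0->2: VV[0][0]++ -> VV[0]=[4, 1, 2], msg_vec=[4, 1, 2]; VV[2]=max(VV[2],msg_vec) then VV[2][2]++ -> VV[2]=[4, 1, 3]
Event 6: LOCAL 1: VV[1][1]++ -> VV[1]=[0, 3, 1]
Event 7: SEND 2->0: VV[2][2]++ -> VV[2]=[4, 1, 4], msg_vec=[4, 1, 4]; VV[0]=max(VV[0],msg_vec) then VV[0][0]++ -> VV[0]=[5, 1, 4]
Event 8: LOCAL 2: VV[2][2]++ -> VV[2]=[4, 1, 5]
Event 1 stamp: [0, 1, 0]
Event 7 stamp: [4, 1, 4]
[0, 1, 0] <= [4, 1, 4]? True
[4, 1, 4] <= [0, 1, 0]? False
Relation: before

Answer: before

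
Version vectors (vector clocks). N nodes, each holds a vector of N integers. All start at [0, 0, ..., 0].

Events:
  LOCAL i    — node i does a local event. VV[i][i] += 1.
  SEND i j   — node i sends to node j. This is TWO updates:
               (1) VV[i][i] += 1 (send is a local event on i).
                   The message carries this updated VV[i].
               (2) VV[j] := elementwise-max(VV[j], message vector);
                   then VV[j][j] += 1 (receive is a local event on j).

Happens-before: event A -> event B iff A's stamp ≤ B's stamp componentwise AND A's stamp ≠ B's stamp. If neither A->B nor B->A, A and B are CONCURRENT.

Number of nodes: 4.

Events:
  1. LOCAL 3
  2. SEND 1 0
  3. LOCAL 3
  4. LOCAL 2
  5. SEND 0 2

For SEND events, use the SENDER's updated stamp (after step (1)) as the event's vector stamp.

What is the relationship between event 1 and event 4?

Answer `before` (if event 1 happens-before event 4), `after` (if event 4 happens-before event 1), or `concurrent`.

Initial: VV[0]=[0, 0, 0, 0]
Initial: VV[1]=[0, 0, 0, 0]
Initial: VV[2]=[0, 0, 0, 0]
Initial: VV[3]=[0, 0, 0, 0]
Event 1: LOCAL 3: VV[3][3]++ -> VV[3]=[0, 0, 0, 1]
Event 2: SEND 1->0: VV[1][1]++ -> VV[1]=[0, 1, 0, 0], msg_vec=[0, 1, 0, 0]; VV[0]=max(VV[0],msg_vec) then VV[0][0]++ -> VV[0]=[1, 1, 0, 0]
Event 3: LOCAL 3: VV[3][3]++ -> VV[3]=[0, 0, 0, 2]
Event 4: LOCAL 2: VV[2][2]++ -> VV[2]=[0, 0, 1, 0]
Event 5: SEND 0->2: VV[0][0]++ -> VV[0]=[2, 1, 0, 0], msg_vec=[2, 1, 0, 0]; VV[2]=max(VV[2],msg_vec) then VV[2][2]++ -> VV[2]=[2, 1, 2, 0]
Event 1 stamp: [0, 0, 0, 1]
Event 4 stamp: [0, 0, 1, 0]
[0, 0, 0, 1] <= [0, 0, 1, 0]? False
[0, 0, 1, 0] <= [0, 0, 0, 1]? False
Relation: concurrent

Answer: concurrent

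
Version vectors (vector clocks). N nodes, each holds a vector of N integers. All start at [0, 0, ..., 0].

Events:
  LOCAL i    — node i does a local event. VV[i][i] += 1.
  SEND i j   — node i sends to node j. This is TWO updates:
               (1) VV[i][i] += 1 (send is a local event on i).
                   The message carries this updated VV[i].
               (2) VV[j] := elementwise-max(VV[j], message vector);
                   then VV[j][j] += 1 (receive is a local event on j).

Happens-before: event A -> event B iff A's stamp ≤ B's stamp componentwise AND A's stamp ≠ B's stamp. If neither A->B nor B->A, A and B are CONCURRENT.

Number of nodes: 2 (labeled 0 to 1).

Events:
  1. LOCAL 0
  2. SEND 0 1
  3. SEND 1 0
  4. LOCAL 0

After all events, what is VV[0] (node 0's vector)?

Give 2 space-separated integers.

Initial: VV[0]=[0, 0]
Initial: VV[1]=[0, 0]
Event 1: LOCAL 0: VV[0][0]++ -> VV[0]=[1, 0]
Event 2: SEND 0->1: VV[0][0]++ -> VV[0]=[2, 0], msg_vec=[2, 0]; VV[1]=max(VV[1],msg_vec) then VV[1][1]++ -> VV[1]=[2, 1]
Event 3: SEND 1->0: VV[1][1]++ -> VV[1]=[2, 2], msg_vec=[2, 2]; VV[0]=max(VV[0],msg_vec) then VV[0][0]++ -> VV[0]=[3, 2]
Event 4: LOCAL 0: VV[0][0]++ -> VV[0]=[4, 2]
Final vectors: VV[0]=[4, 2]; VV[1]=[2, 2]

Answer: 4 2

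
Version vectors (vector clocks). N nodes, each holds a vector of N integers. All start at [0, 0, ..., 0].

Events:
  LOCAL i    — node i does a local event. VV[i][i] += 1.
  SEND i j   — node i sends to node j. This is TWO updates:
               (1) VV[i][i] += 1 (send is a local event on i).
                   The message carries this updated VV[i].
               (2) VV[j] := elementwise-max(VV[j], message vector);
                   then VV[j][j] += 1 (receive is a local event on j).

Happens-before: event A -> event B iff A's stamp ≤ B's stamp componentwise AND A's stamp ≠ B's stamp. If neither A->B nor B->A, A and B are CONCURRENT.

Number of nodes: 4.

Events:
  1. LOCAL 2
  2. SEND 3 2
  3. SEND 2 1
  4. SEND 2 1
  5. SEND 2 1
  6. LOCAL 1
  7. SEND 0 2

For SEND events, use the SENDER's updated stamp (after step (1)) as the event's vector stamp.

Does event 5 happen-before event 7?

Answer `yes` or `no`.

Initial: VV[0]=[0, 0, 0, 0]
Initial: VV[1]=[0, 0, 0, 0]
Initial: VV[2]=[0, 0, 0, 0]
Initial: VV[3]=[0, 0, 0, 0]
Event 1: LOCAL 2: VV[2][2]++ -> VV[2]=[0, 0, 1, 0]
Event 2: SEND 3->2: VV[3][3]++ -> VV[3]=[0, 0, 0, 1], msg_vec=[0, 0, 0, 1]; VV[2]=max(VV[2],msg_vec) then VV[2][2]++ -> VV[2]=[0, 0, 2, 1]
Event 3: SEND 2->1: VV[2][2]++ -> VV[2]=[0, 0, 3, 1], msg_vec=[0, 0, 3, 1]; VV[1]=max(VV[1],msg_vec) then VV[1][1]++ -> VV[1]=[0, 1, 3, 1]
Event 4: SEND 2->1: VV[2][2]++ -> VV[2]=[0, 0, 4, 1], msg_vec=[0, 0, 4, 1]; VV[1]=max(VV[1],msg_vec) then VV[1][1]++ -> VV[1]=[0, 2, 4, 1]
Event 5: SEND 2->1: VV[2][2]++ -> VV[2]=[0, 0, 5, 1], msg_vec=[0, 0, 5, 1]; VV[1]=max(VV[1],msg_vec) then VV[1][1]++ -> VV[1]=[0, 3, 5, 1]
Event 6: LOCAL 1: VV[1][1]++ -> VV[1]=[0, 4, 5, 1]
Event 7: SEND 0->2: VV[0][0]++ -> VV[0]=[1, 0, 0, 0], msg_vec=[1, 0, 0, 0]; VV[2]=max(VV[2],msg_vec) then VV[2][2]++ -> VV[2]=[1, 0, 6, 1]
Event 5 stamp: [0, 0, 5, 1]
Event 7 stamp: [1, 0, 0, 0]
[0, 0, 5, 1] <= [1, 0, 0, 0]? False. Equal? False. Happens-before: False

Answer: no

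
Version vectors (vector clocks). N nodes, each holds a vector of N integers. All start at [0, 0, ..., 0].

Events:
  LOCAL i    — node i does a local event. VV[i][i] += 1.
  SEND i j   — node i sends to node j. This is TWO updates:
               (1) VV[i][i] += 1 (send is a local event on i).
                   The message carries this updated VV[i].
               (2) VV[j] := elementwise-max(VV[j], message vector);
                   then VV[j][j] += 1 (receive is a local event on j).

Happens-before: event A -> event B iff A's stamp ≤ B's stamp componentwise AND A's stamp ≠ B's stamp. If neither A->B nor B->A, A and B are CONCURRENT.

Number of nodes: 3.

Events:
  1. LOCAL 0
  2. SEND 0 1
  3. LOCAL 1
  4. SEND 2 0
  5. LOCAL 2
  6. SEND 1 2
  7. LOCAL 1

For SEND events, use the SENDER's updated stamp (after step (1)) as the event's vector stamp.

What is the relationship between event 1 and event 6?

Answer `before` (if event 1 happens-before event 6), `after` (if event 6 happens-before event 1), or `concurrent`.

Initial: VV[0]=[0, 0, 0]
Initial: VV[1]=[0, 0, 0]
Initial: VV[2]=[0, 0, 0]
Event 1: LOCAL 0: VV[0][0]++ -> VV[0]=[1, 0, 0]
Event 2: SEND 0->1: VV[0][0]++ -> VV[0]=[2, 0, 0], msg_vec=[2, 0, 0]; VV[1]=max(VV[1],msg_vec) then VV[1][1]++ -> VV[1]=[2, 1, 0]
Event 3: LOCAL 1: VV[1][1]++ -> VV[1]=[2, 2, 0]
Event 4: SEND 2->0: VV[2][2]++ -> VV[2]=[0, 0, 1], msg_vec=[0, 0, 1]; VV[0]=max(VV[0],msg_vec) then VV[0][0]++ -> VV[0]=[3, 0, 1]
Event 5: LOCAL 2: VV[2][2]++ -> VV[2]=[0, 0, 2]
Event 6: SEND 1->2: VV[1][1]++ -> VV[1]=[2, 3, 0], msg_vec=[2, 3, 0]; VV[2]=max(VV[2],msg_vec) then VV[2][2]++ -> VV[2]=[2, 3, 3]
Event 7: LOCAL 1: VV[1][1]++ -> VV[1]=[2, 4, 0]
Event 1 stamp: [1, 0, 0]
Event 6 stamp: [2, 3, 0]
[1, 0, 0] <= [2, 3, 0]? True
[2, 3, 0] <= [1, 0, 0]? False
Relation: before

Answer: before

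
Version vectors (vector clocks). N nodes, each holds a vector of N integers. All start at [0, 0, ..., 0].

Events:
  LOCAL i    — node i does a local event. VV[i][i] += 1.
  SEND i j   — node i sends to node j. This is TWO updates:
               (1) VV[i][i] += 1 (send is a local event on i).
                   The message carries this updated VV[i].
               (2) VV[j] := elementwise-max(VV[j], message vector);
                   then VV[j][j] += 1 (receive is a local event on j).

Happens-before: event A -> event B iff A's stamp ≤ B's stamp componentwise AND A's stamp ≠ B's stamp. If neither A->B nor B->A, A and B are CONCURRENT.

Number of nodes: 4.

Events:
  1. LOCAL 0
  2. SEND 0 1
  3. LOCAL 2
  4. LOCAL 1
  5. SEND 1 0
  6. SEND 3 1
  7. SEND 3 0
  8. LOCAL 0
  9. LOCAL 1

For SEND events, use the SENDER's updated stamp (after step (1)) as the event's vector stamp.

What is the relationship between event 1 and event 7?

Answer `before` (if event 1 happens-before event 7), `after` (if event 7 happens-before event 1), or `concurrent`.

Answer: concurrent

Derivation:
Initial: VV[0]=[0, 0, 0, 0]
Initial: VV[1]=[0, 0, 0, 0]
Initial: VV[2]=[0, 0, 0, 0]
Initial: VV[3]=[0, 0, 0, 0]
Event 1: LOCAL 0: VV[0][0]++ -> VV[0]=[1, 0, 0, 0]
Event 2: SEND 0->1: VV[0][0]++ -> VV[0]=[2, 0, 0, 0], msg_vec=[2, 0, 0, 0]; VV[1]=max(VV[1],msg_vec) then VV[1][1]++ -> VV[1]=[2, 1, 0, 0]
Event 3: LOCAL 2: VV[2][2]++ -> VV[2]=[0, 0, 1, 0]
Event 4: LOCAL 1: VV[1][1]++ -> VV[1]=[2, 2, 0, 0]
Event 5: SEND 1->0: VV[1][1]++ -> VV[1]=[2, 3, 0, 0], msg_vec=[2, 3, 0, 0]; VV[0]=max(VV[0],msg_vec) then VV[0][0]++ -> VV[0]=[3, 3, 0, 0]
Event 6: SEND 3->1: VV[3][3]++ -> VV[3]=[0, 0, 0, 1], msg_vec=[0, 0, 0, 1]; VV[1]=max(VV[1],msg_vec) then VV[1][1]++ -> VV[1]=[2, 4, 0, 1]
Event 7: SEND 3->0: VV[3][3]++ -> VV[3]=[0, 0, 0, 2], msg_vec=[0, 0, 0, 2]; VV[0]=max(VV[0],msg_vec) then VV[0][0]++ -> VV[0]=[4, 3, 0, 2]
Event 8: LOCAL 0: VV[0][0]++ -> VV[0]=[5, 3, 0, 2]
Event 9: LOCAL 1: VV[1][1]++ -> VV[1]=[2, 5, 0, 1]
Event 1 stamp: [1, 0, 0, 0]
Event 7 stamp: [0, 0, 0, 2]
[1, 0, 0, 0] <= [0, 0, 0, 2]? False
[0, 0, 0, 2] <= [1, 0, 0, 0]? False
Relation: concurrent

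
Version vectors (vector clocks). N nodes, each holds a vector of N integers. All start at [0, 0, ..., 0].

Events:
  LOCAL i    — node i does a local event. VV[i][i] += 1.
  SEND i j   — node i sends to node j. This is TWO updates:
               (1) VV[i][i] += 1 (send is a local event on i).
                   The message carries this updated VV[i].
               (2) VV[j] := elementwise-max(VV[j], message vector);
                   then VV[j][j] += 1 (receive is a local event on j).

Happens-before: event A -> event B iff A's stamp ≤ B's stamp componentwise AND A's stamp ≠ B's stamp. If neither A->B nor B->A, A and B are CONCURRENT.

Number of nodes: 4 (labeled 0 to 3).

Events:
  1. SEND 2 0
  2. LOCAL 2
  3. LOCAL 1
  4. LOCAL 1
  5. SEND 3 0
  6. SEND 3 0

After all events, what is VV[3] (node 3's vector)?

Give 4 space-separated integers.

Answer: 0 0 0 2

Derivation:
Initial: VV[0]=[0, 0, 0, 0]
Initial: VV[1]=[0, 0, 0, 0]
Initial: VV[2]=[0, 0, 0, 0]
Initial: VV[3]=[0, 0, 0, 0]
Event 1: SEND 2->0: VV[2][2]++ -> VV[2]=[0, 0, 1, 0], msg_vec=[0, 0, 1, 0]; VV[0]=max(VV[0],msg_vec) then VV[0][0]++ -> VV[0]=[1, 0, 1, 0]
Event 2: LOCAL 2: VV[2][2]++ -> VV[2]=[0, 0, 2, 0]
Event 3: LOCAL 1: VV[1][1]++ -> VV[1]=[0, 1, 0, 0]
Event 4: LOCAL 1: VV[1][1]++ -> VV[1]=[0, 2, 0, 0]
Event 5: SEND 3->0: VV[3][3]++ -> VV[3]=[0, 0, 0, 1], msg_vec=[0, 0, 0, 1]; VV[0]=max(VV[0],msg_vec) then VV[0][0]++ -> VV[0]=[2, 0, 1, 1]
Event 6: SEND 3->0: VV[3][3]++ -> VV[3]=[0, 0, 0, 2], msg_vec=[0, 0, 0, 2]; VV[0]=max(VV[0],msg_vec) then VV[0][0]++ -> VV[0]=[3, 0, 1, 2]
Final vectors: VV[0]=[3, 0, 1, 2]; VV[1]=[0, 2, 0, 0]; VV[2]=[0, 0, 2, 0]; VV[3]=[0, 0, 0, 2]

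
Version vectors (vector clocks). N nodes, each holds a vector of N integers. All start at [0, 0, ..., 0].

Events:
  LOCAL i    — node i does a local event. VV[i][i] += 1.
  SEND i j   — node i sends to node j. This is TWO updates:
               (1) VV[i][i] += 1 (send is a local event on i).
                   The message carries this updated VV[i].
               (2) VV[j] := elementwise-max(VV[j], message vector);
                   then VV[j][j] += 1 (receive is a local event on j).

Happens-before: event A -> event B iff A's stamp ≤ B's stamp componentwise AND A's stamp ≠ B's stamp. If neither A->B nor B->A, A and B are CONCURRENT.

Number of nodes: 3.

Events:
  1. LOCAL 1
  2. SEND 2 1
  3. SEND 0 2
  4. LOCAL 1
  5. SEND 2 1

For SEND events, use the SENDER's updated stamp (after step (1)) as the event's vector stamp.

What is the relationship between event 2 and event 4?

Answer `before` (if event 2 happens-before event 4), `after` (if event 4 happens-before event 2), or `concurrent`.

Initial: VV[0]=[0, 0, 0]
Initial: VV[1]=[0, 0, 0]
Initial: VV[2]=[0, 0, 0]
Event 1: LOCAL 1: VV[1][1]++ -> VV[1]=[0, 1, 0]
Event 2: SEND 2->1: VV[2][2]++ -> VV[2]=[0, 0, 1], msg_vec=[0, 0, 1]; VV[1]=max(VV[1],msg_vec) then VV[1][1]++ -> VV[1]=[0, 2, 1]
Event 3: SEND 0->2: VV[0][0]++ -> VV[0]=[1, 0, 0], msg_vec=[1, 0, 0]; VV[2]=max(VV[2],msg_vec) then VV[2][2]++ -> VV[2]=[1, 0, 2]
Event 4: LOCAL 1: VV[1][1]++ -> VV[1]=[0, 3, 1]
Event 5: SEND 2->1: VV[2][2]++ -> VV[2]=[1, 0, 3], msg_vec=[1, 0, 3]; VV[1]=max(VV[1],msg_vec) then VV[1][1]++ -> VV[1]=[1, 4, 3]
Event 2 stamp: [0, 0, 1]
Event 4 stamp: [0, 3, 1]
[0, 0, 1] <= [0, 3, 1]? True
[0, 3, 1] <= [0, 0, 1]? False
Relation: before

Answer: before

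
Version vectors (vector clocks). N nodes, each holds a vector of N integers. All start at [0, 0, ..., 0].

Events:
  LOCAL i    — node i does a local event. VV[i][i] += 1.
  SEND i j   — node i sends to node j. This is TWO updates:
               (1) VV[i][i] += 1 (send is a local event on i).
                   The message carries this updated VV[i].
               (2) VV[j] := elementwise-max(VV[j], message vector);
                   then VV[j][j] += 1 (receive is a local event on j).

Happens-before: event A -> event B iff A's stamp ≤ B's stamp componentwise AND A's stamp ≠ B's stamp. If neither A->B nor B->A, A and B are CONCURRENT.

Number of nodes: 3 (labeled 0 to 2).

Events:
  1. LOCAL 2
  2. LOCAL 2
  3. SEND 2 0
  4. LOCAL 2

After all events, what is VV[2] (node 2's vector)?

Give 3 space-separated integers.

Answer: 0 0 4

Derivation:
Initial: VV[0]=[0, 0, 0]
Initial: VV[1]=[0, 0, 0]
Initial: VV[2]=[0, 0, 0]
Event 1: LOCAL 2: VV[2][2]++ -> VV[2]=[0, 0, 1]
Event 2: LOCAL 2: VV[2][2]++ -> VV[2]=[0, 0, 2]
Event 3: SEND 2->0: VV[2][2]++ -> VV[2]=[0, 0, 3], msg_vec=[0, 0, 3]; VV[0]=max(VV[0],msg_vec) then VV[0][0]++ -> VV[0]=[1, 0, 3]
Event 4: LOCAL 2: VV[2][2]++ -> VV[2]=[0, 0, 4]
Final vectors: VV[0]=[1, 0, 3]; VV[1]=[0, 0, 0]; VV[2]=[0, 0, 4]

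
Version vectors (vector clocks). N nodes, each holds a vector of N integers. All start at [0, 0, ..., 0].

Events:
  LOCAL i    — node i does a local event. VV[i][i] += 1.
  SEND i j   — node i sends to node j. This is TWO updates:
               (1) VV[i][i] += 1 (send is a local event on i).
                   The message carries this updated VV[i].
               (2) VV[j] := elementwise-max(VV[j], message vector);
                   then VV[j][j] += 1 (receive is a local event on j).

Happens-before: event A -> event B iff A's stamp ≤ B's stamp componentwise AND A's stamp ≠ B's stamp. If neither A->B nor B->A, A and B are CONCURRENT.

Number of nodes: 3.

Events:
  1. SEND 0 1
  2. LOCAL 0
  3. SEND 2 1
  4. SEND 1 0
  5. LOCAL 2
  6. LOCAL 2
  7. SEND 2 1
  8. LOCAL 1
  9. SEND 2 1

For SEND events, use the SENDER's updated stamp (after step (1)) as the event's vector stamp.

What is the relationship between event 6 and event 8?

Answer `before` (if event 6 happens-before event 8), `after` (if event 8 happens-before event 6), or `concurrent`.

Initial: VV[0]=[0, 0, 0]
Initial: VV[1]=[0, 0, 0]
Initial: VV[2]=[0, 0, 0]
Event 1: SEND 0->1: VV[0][0]++ -> VV[0]=[1, 0, 0], msg_vec=[1, 0, 0]; VV[1]=max(VV[1],msg_vec) then VV[1][1]++ -> VV[1]=[1, 1, 0]
Event 2: LOCAL 0: VV[0][0]++ -> VV[0]=[2, 0, 0]
Event 3: SEND 2->1: VV[2][2]++ -> VV[2]=[0, 0, 1], msg_vec=[0, 0, 1]; VV[1]=max(VV[1],msg_vec) then VV[1][1]++ -> VV[1]=[1, 2, 1]
Event 4: SEND 1->0: VV[1][1]++ -> VV[1]=[1, 3, 1], msg_vec=[1, 3, 1]; VV[0]=max(VV[0],msg_vec) then VV[0][0]++ -> VV[0]=[3, 3, 1]
Event 5: LOCAL 2: VV[2][2]++ -> VV[2]=[0, 0, 2]
Event 6: LOCAL 2: VV[2][2]++ -> VV[2]=[0, 0, 3]
Event 7: SEND 2->1: VV[2][2]++ -> VV[2]=[0, 0, 4], msg_vec=[0, 0, 4]; VV[1]=max(VV[1],msg_vec) then VV[1][1]++ -> VV[1]=[1, 4, 4]
Event 8: LOCAL 1: VV[1][1]++ -> VV[1]=[1, 5, 4]
Event 9: SEND 2->1: VV[2][2]++ -> VV[2]=[0, 0, 5], msg_vec=[0, 0, 5]; VV[1]=max(VV[1],msg_vec) then VV[1][1]++ -> VV[1]=[1, 6, 5]
Event 6 stamp: [0, 0, 3]
Event 8 stamp: [1, 5, 4]
[0, 0, 3] <= [1, 5, 4]? True
[1, 5, 4] <= [0, 0, 3]? False
Relation: before

Answer: before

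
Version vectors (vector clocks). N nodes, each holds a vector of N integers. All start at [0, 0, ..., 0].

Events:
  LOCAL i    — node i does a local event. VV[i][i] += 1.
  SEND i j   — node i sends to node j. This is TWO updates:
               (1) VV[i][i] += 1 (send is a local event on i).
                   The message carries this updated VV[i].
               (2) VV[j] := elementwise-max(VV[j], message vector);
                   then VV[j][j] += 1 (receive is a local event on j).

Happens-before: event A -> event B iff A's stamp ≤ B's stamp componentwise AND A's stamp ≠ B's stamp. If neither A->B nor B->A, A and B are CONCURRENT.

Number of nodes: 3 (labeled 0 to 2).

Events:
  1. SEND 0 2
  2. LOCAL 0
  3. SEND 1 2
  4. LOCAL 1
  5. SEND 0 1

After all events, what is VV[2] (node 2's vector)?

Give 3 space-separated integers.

Initial: VV[0]=[0, 0, 0]
Initial: VV[1]=[0, 0, 0]
Initial: VV[2]=[0, 0, 0]
Event 1: SEND 0->2: VV[0][0]++ -> VV[0]=[1, 0, 0], msg_vec=[1, 0, 0]; VV[2]=max(VV[2],msg_vec) then VV[2][2]++ -> VV[2]=[1, 0, 1]
Event 2: LOCAL 0: VV[0][0]++ -> VV[0]=[2, 0, 0]
Event 3: SEND 1->2: VV[1][1]++ -> VV[1]=[0, 1, 0], msg_vec=[0, 1, 0]; VV[2]=max(VV[2],msg_vec) then VV[2][2]++ -> VV[2]=[1, 1, 2]
Event 4: LOCAL 1: VV[1][1]++ -> VV[1]=[0, 2, 0]
Event 5: SEND 0->1: VV[0][0]++ -> VV[0]=[3, 0, 0], msg_vec=[3, 0, 0]; VV[1]=max(VV[1],msg_vec) then VV[1][1]++ -> VV[1]=[3, 3, 0]
Final vectors: VV[0]=[3, 0, 0]; VV[1]=[3, 3, 0]; VV[2]=[1, 1, 2]

Answer: 1 1 2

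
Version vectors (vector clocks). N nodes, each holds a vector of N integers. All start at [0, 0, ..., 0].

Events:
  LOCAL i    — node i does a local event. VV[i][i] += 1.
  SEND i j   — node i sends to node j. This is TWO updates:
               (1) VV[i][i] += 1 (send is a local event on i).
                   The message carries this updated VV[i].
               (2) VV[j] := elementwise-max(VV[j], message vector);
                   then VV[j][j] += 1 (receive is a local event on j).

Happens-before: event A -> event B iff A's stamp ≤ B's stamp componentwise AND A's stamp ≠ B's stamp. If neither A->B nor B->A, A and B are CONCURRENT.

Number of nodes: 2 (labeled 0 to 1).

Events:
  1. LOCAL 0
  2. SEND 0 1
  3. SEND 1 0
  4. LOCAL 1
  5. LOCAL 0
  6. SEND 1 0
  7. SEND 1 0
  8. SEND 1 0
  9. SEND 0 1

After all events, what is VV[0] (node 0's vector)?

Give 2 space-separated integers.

Initial: VV[0]=[0, 0]
Initial: VV[1]=[0, 0]
Event 1: LOCAL 0: VV[0][0]++ -> VV[0]=[1, 0]
Event 2: SEND 0->1: VV[0][0]++ -> VV[0]=[2, 0], msg_vec=[2, 0]; VV[1]=max(VV[1],msg_vec) then VV[1][1]++ -> VV[1]=[2, 1]
Event 3: SEND 1->0: VV[1][1]++ -> VV[1]=[2, 2], msg_vec=[2, 2]; VV[0]=max(VV[0],msg_vec) then VV[0][0]++ -> VV[0]=[3, 2]
Event 4: LOCAL 1: VV[1][1]++ -> VV[1]=[2, 3]
Event 5: LOCAL 0: VV[0][0]++ -> VV[0]=[4, 2]
Event 6: SEND 1->0: VV[1][1]++ -> VV[1]=[2, 4], msg_vec=[2, 4]; VV[0]=max(VV[0],msg_vec) then VV[0][0]++ -> VV[0]=[5, 4]
Event 7: SEND 1->0: VV[1][1]++ -> VV[1]=[2, 5], msg_vec=[2, 5]; VV[0]=max(VV[0],msg_vec) then VV[0][0]++ -> VV[0]=[6, 5]
Event 8: SEND 1->0: VV[1][1]++ -> VV[1]=[2, 6], msg_vec=[2, 6]; VV[0]=max(VV[0],msg_vec) then VV[0][0]++ -> VV[0]=[7, 6]
Event 9: SEND 0->1: VV[0][0]++ -> VV[0]=[8, 6], msg_vec=[8, 6]; VV[1]=max(VV[1],msg_vec) then VV[1][1]++ -> VV[1]=[8, 7]
Final vectors: VV[0]=[8, 6]; VV[1]=[8, 7]

Answer: 8 6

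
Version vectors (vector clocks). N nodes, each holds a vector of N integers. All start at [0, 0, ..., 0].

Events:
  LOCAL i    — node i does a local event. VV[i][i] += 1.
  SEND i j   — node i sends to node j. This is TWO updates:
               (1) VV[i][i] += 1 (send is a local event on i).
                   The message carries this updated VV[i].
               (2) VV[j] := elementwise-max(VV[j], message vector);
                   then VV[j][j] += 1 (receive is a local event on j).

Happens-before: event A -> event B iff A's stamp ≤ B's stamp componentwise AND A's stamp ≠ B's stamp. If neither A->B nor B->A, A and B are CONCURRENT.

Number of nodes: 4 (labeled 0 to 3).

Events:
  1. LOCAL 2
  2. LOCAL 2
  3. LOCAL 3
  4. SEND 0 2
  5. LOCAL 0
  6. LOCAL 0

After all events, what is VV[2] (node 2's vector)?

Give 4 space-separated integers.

Initial: VV[0]=[0, 0, 0, 0]
Initial: VV[1]=[0, 0, 0, 0]
Initial: VV[2]=[0, 0, 0, 0]
Initial: VV[3]=[0, 0, 0, 0]
Event 1: LOCAL 2: VV[2][2]++ -> VV[2]=[0, 0, 1, 0]
Event 2: LOCAL 2: VV[2][2]++ -> VV[2]=[0, 0, 2, 0]
Event 3: LOCAL 3: VV[3][3]++ -> VV[3]=[0, 0, 0, 1]
Event 4: SEND 0->2: VV[0][0]++ -> VV[0]=[1, 0, 0, 0], msg_vec=[1, 0, 0, 0]; VV[2]=max(VV[2],msg_vec) then VV[2][2]++ -> VV[2]=[1, 0, 3, 0]
Event 5: LOCAL 0: VV[0][0]++ -> VV[0]=[2, 0, 0, 0]
Event 6: LOCAL 0: VV[0][0]++ -> VV[0]=[3, 0, 0, 0]
Final vectors: VV[0]=[3, 0, 0, 0]; VV[1]=[0, 0, 0, 0]; VV[2]=[1, 0, 3, 0]; VV[3]=[0, 0, 0, 1]

Answer: 1 0 3 0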